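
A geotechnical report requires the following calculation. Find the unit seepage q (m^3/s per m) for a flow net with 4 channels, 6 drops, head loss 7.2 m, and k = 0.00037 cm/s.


Convert k to m/s for unit consistency with H:
k = 0.00037 cm/s = 0.00037 / 100 m/s = 3.7e-06 m/s
Using q = k * H * Nf / Nd
Nf / Nd = 4 / 6 = 0.6667
q = 3.7e-06 * 7.2 * 0.6667
q = 1.776e-05 m^3/s per m


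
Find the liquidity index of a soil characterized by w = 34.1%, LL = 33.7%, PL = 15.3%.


First compute the plasticity index:
PI = LL - PL = 33.7 - 15.3 = 18.4
Then compute the liquidity index:
LI = (w - PL) / PI
LI = (34.1 - 15.3) / 18.4
LI = 1.022


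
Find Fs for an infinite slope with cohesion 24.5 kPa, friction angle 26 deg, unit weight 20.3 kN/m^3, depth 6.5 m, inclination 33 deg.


Using Fs = c / (gamma*H*sin(beta)*cos(beta)) + tan(phi)/tan(beta)
Cohesion contribution = 24.5 / (20.3*6.5*sin(33)*cos(33))
Cohesion contribution = 0.406496
Friction contribution = tan(26)/tan(33) = 0.751042
Fs = 0.406496 + 0.751042
Fs = 1.158


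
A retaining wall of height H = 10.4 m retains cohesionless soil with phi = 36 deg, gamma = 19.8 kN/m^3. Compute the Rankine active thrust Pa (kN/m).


Compute active earth pressure coefficient:
Ka = tan^2(45 - phi/2) = tan^2(27.0) = 0.259616
Compute active force:
Pa = 0.5 * Ka * gamma * H^2
Pa = 0.5 * 0.259616 * 19.8 * 10.4^2
Pa = 277.99 kN/m


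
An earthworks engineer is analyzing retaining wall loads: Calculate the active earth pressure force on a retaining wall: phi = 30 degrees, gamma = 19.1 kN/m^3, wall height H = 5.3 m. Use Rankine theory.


Compute active earth pressure coefficient:
Ka = tan^2(45 - phi/2) = tan^2(30.0) = 0.333333
Compute active force:
Pa = 0.5 * Ka * gamma * H^2
Pa = 0.5 * 0.333333 * 19.1 * 5.3^2
Pa = 89.42 kN/m


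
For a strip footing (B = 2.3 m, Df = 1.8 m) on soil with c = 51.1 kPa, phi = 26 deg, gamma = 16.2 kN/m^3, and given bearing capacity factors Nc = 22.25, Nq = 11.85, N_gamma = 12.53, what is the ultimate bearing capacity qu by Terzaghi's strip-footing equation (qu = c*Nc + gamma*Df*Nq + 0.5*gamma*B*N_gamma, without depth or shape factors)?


Compute qu = c*Nc + gamma*Df*Nq + 0.5*gamma*B*N_gamma
Term 1: 51.1 * 22.25 = 1136.975
Term 2: 16.2 * 1.8 * 11.85 = 345.546
Term 3: 0.5 * 16.2 * 2.3 * 12.53 = 233.4339
qu = 1136.975 + 345.546 + 233.4339
qu = 1715.95 kPa


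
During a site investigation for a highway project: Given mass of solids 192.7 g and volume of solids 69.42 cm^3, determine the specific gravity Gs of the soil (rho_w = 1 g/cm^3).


Result: 2.776

Derivation:
Using Gs = m_s / (V_s * rho_w)
Since rho_w = 1 g/cm^3:
Gs = 192.7 / 69.42
Gs = 2.776


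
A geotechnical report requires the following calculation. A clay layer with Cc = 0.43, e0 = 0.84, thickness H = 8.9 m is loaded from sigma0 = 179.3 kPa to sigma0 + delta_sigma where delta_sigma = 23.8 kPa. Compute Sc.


Using Sc = Cc * H / (1 + e0) * log10((sigma0 + delta_sigma) / sigma0)
Stress ratio = (179.3 + 23.8) / 179.3 = 1.13274
log10(1.13274) = 0.0541296
Cc * H / (1 + e0) = 0.43 * 8.9 / (1 + 0.84) = 2.07989
Sc = 2.07989 * 0.0541296
Sc = 0.1126 m


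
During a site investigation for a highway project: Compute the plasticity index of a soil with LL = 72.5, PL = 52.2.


Using PI = LL - PL
PI = 72.5 - 52.2
PI = 20.3


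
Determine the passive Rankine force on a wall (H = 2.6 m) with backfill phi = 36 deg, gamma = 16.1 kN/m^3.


Compute passive earth pressure coefficient:
Kp = tan^2(45 + phi/2) = tan^2(63.0) = 3.85184
Compute passive force:
Pp = 0.5 * Kp * gamma * H^2
Pp = 0.5 * 3.85184 * 16.1 * 2.6^2
Pp = 209.61 kN/m


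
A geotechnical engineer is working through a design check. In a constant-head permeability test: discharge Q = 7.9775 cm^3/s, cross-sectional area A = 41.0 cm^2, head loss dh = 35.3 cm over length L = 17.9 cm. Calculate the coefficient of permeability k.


Result: 0.098665 cm/s

Derivation:
Compute hydraulic gradient:
i = dh / L = 35.3 / 17.9 = 1.97207
Then apply Darcy's law:
k = Q / (A * i)
k = 7.9775 / (41.0 * 1.97207)
k = 7.9775 / 80.8547
k = 0.098665 cm/s


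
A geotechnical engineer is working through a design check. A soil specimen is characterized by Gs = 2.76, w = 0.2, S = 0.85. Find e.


Using the relation e = Gs * w / S
e = 2.76 * 0.2 / 0.85
e = 0.6494


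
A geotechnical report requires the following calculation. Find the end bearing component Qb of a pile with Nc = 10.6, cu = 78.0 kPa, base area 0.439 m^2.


Using Qb = Nc * cu * Ab
Qb = 10.6 * 78.0 * 0.439
Qb = 362.97 kN


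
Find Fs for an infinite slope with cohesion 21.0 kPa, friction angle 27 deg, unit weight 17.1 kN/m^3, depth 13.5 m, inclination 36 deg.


Using Fs = c / (gamma*H*sin(beta)*cos(beta)) + tan(phi)/tan(beta)
Cohesion contribution = 21.0 / (17.1*13.5*sin(36)*cos(36))
Cohesion contribution = 0.191299
Friction contribution = tan(27)/tan(36) = 0.701302
Fs = 0.191299 + 0.701302
Fs = 0.893


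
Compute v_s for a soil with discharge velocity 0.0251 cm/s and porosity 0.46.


Using v_s = v_d / n
v_s = 0.0251 / 0.46
v_s = 0.05457 cm/s


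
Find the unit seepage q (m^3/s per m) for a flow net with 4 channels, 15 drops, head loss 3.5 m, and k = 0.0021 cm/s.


Convert k to m/s for unit consistency with H:
k = 0.0021 cm/s = 0.0021 / 100 m/s = 2.1e-05 m/s
Using q = k * H * Nf / Nd
Nf / Nd = 4 / 15 = 0.2667
q = 2.1e-05 * 3.5 * 0.2667
q = 1.96e-05 m^3/s per m


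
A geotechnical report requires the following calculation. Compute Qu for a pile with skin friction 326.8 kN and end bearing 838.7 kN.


Using Qu = Qf + Qb
Qu = 326.8 + 838.7
Qu = 1165.5 kN


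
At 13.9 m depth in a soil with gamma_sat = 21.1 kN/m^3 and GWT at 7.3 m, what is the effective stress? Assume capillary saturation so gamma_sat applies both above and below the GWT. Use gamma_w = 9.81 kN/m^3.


Total stress = gamma_sat * depth
sigma = 21.1 * 13.9 = 293.29 kPa
Pore water pressure u = gamma_w * (depth - d_wt)
u = 9.81 * (13.9 - 7.3) = 64.746 kPa
Effective stress = sigma - u
sigma' = 293.29 - 64.746 = 228.54 kPa


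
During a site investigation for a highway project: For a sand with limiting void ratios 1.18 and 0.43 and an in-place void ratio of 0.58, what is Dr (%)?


Using Dr = (e_max - e) / (e_max - e_min) * 100
e_max - e = 1.18 - 0.58 = 0.6
e_max - e_min = 1.18 - 0.43 = 0.75
Dr = 0.6 / 0.75 * 100
Dr = 80.0 %


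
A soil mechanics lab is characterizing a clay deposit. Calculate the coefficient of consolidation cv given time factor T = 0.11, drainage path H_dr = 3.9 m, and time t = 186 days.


Using cv = T * H_dr^2 / t
H_dr^2 = 3.9^2 = 15.21
cv = 0.11 * 15.21 / 186
cv = 0.009 m^2/day


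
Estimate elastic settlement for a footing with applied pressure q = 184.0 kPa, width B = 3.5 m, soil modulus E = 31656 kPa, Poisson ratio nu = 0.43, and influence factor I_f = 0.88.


Using Se = q * B * (1 - nu^2) * I_f / E
1 - nu^2 = 1 - 0.43^2 = 0.8151
Se = 184.0 * 3.5 * 0.8151 * 0.88 / 31656
Se = 0.014592 m
Convert to mm: Se = 0.014592 * 1000 = 14.592 mm


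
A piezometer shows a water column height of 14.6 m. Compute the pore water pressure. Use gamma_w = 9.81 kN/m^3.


Using u = gamma_w * h_w
u = 9.81 * 14.6
u = 143.23 kPa


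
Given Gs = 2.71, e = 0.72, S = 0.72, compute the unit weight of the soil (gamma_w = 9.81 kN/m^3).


Result: 18.413 kN/m^3

Derivation:
Using gamma = gamma_w * (Gs + S*e) / (1 + e)
Numerator: Gs + S*e = 2.71 + 0.72*0.72 = 3.2284
Denominator: 1 + e = 1 + 0.72 = 1.72
gamma = 9.81 * 3.2284 / 1.72
gamma = 18.413 kN/m^3


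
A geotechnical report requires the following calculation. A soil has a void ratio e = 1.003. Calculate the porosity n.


Result: 0.5007

Derivation:
Using the relation n = e / (1 + e)
n = 1.003 / (1 + 1.003)
n = 1.003 / 2.003
n = 0.5007


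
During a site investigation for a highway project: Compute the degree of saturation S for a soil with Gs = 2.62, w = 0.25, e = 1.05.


Using S = Gs * w / e
S = 2.62 * 0.25 / 1.05
S = 0.6238


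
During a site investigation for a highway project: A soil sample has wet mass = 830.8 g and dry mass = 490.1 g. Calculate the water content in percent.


Using w = (m_wet - m_dry) / m_dry * 100
m_wet - m_dry = 830.8 - 490.1 = 340.7 g
w = 340.7 / 490.1 * 100
w = 69.52 %


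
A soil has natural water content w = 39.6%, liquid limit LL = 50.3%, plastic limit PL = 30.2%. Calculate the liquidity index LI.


Result: 0.468

Derivation:
First compute the plasticity index:
PI = LL - PL = 50.3 - 30.2 = 20.1
Then compute the liquidity index:
LI = (w - PL) / PI
LI = (39.6 - 30.2) / 20.1
LI = 0.468


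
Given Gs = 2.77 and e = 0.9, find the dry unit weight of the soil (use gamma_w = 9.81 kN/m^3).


Using gamma_d = Gs * gamma_w / (1 + e)
gamma_d = 2.77 * 9.81 / (1 + 0.9)
gamma_d = 2.77 * 9.81 / 1.9
gamma_d = 14.302 kN/m^3


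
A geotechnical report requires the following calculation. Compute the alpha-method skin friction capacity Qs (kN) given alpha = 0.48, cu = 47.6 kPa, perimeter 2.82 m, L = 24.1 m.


Using Qs = alpha * cu * perimeter * L
Qs = 0.48 * 47.6 * 2.82 * 24.1
Qs = 1552.8 kN


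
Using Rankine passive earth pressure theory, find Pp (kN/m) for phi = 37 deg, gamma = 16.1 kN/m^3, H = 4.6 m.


Compute passive earth pressure coefficient:
Kp = tan^2(45 + phi/2) = tan^2(63.5) = 4.022791
Compute passive force:
Pp = 0.5 * Kp * gamma * H^2
Pp = 0.5 * 4.022791 * 16.1 * 4.6^2
Pp = 685.23 kN/m


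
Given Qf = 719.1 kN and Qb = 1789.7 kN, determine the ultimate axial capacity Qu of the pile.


Using Qu = Qf + Qb
Qu = 719.1 + 1789.7
Qu = 2508.8 kN


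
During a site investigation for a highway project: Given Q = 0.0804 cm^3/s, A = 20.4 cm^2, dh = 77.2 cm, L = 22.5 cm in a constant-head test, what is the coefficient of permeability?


Result: 0.001149 cm/s

Derivation:
Compute hydraulic gradient:
i = dh / L = 77.2 / 22.5 = 3.43111
Then apply Darcy's law:
k = Q / (A * i)
k = 0.0804 / (20.4 * 3.43111)
k = 0.0804 / 69.9947
k = 0.001149 cm/s


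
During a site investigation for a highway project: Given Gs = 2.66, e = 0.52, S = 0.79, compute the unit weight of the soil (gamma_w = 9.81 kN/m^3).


Result: 19.819 kN/m^3

Derivation:
Using gamma = gamma_w * (Gs + S*e) / (1 + e)
Numerator: Gs + S*e = 2.66 + 0.79*0.52 = 3.0708
Denominator: 1 + e = 1 + 0.52 = 1.52
gamma = 9.81 * 3.0708 / 1.52
gamma = 19.819 kN/m^3


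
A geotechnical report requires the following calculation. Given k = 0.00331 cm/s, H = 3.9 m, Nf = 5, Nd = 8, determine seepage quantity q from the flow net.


Convert k to m/s for unit consistency with H:
k = 0.00331 cm/s = 0.00331 / 100 m/s = 3.31e-05 m/s
Using q = k * H * Nf / Nd
Nf / Nd = 5 / 8 = 0.625
q = 3.31e-05 * 3.9 * 0.625
q = 8.068e-05 m^3/s per m


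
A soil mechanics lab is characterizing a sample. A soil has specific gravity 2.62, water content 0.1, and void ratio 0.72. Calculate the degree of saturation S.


Using S = Gs * w / e
S = 2.62 * 0.1 / 0.72
S = 0.3639


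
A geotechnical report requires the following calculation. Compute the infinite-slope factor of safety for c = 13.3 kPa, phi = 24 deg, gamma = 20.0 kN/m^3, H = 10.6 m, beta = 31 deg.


Result: 0.883

Derivation:
Using Fs = c / (gamma*H*sin(beta)*cos(beta)) + tan(phi)/tan(beta)
Cohesion contribution = 13.3 / (20.0*10.6*sin(31)*cos(31))
Cohesion contribution = 0.142105
Friction contribution = tan(24)/tan(31) = 0.740985
Fs = 0.142105 + 0.740985
Fs = 0.883


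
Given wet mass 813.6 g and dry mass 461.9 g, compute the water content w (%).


Using w = (m_wet - m_dry) / m_dry * 100
m_wet - m_dry = 813.6 - 461.9 = 351.7 g
w = 351.7 / 461.9 * 100
w = 76.14 %


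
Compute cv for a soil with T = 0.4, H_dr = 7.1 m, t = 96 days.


Result: 0.21004 m^2/day

Derivation:
Using cv = T * H_dr^2 / t
H_dr^2 = 7.1^2 = 50.41
cv = 0.4 * 50.41 / 96
cv = 0.21004 m^2/day


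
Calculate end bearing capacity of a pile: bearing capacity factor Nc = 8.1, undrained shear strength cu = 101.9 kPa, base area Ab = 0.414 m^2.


Using Qb = Nc * cu * Ab
Qb = 8.1 * 101.9 * 0.414
Qb = 341.71 kN


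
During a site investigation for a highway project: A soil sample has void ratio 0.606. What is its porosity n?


Result: 0.3773

Derivation:
Using the relation n = e / (1 + e)
n = 0.606 / (1 + 0.606)
n = 0.606 / 1.606
n = 0.3773


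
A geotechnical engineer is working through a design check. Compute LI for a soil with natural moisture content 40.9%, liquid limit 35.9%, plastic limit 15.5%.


First compute the plasticity index:
PI = LL - PL = 35.9 - 15.5 = 20.4
Then compute the liquidity index:
LI = (w - PL) / PI
LI = (40.9 - 15.5) / 20.4
LI = 1.245


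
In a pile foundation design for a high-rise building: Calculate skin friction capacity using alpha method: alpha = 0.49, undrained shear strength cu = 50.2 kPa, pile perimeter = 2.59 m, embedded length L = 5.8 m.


Using Qs = alpha * cu * perimeter * L
Qs = 0.49 * 50.2 * 2.59 * 5.8
Qs = 369.51 kN


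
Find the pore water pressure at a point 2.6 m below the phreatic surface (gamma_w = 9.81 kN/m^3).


Using u = gamma_w * h_w
u = 9.81 * 2.6
u = 25.51 kPa


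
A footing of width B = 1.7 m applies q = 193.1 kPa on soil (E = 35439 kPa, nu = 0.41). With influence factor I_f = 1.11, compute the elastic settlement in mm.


Using Se = q * B * (1 - nu^2) * I_f / E
1 - nu^2 = 1 - 0.41^2 = 0.8319
Se = 193.1 * 1.7 * 0.8319 * 1.11 / 35439
Se = 0.008553 m
Convert to mm: Se = 0.008553 * 1000 = 8.553 mm


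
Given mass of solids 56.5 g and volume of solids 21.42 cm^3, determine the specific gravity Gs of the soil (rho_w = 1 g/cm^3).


Using Gs = m_s / (V_s * rho_w)
Since rho_w = 1 g/cm^3:
Gs = 56.5 / 21.42
Gs = 2.638


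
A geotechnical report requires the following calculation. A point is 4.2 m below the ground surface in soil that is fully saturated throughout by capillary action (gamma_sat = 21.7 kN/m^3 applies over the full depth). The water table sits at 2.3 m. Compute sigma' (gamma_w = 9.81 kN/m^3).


Total stress = gamma_sat * depth
sigma = 21.7 * 4.2 = 91.14 kPa
Pore water pressure u = gamma_w * (depth - d_wt)
u = 9.81 * (4.2 - 2.3) = 18.639 kPa
Effective stress = sigma - u
sigma' = 91.14 - 18.639 = 72.5 kPa


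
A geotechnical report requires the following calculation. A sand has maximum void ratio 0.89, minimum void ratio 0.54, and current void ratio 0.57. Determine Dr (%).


Using Dr = (e_max - e) / (e_max - e_min) * 100
e_max - e = 0.89 - 0.57 = 0.32
e_max - e_min = 0.89 - 0.54 = 0.35
Dr = 0.32 / 0.35 * 100
Dr = 91.43 %


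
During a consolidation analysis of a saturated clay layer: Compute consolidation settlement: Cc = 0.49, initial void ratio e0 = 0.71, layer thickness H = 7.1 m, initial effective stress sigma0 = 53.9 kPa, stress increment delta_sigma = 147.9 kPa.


Result: 1.1664 m

Derivation:
Using Sc = Cc * H / (1 + e0) * log10((sigma0 + delta_sigma) / sigma0)
Stress ratio = (53.9 + 147.9) / 53.9 = 3.74397
log10(3.74397) = 0.573332
Cc * H / (1 + e0) = 0.49 * 7.1 / (1 + 0.71) = 2.0345
Sc = 2.0345 * 0.573332
Sc = 1.1664 m


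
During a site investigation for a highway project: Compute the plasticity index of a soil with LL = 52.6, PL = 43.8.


Result: 8.8

Derivation:
Using PI = LL - PL
PI = 52.6 - 43.8
PI = 8.8


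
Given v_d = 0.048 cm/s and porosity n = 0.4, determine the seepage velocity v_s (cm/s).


Result: 0.12 cm/s

Derivation:
Using v_s = v_d / n
v_s = 0.048 / 0.4
v_s = 0.12 cm/s


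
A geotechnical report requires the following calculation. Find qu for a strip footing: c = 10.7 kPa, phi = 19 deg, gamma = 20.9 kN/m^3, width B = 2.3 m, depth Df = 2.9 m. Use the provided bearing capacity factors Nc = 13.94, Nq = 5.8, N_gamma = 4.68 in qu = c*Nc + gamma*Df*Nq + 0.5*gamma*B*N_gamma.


Result: 613.18 kPa

Derivation:
Compute qu = c*Nc + gamma*Df*Nq + 0.5*gamma*B*N_gamma
Term 1: 10.7 * 13.94 = 149.158
Term 2: 20.9 * 2.9 * 5.8 = 351.538
Term 3: 0.5 * 20.9 * 2.3 * 4.68 = 112.4838
qu = 149.158 + 351.538 + 112.4838
qu = 613.18 kPa


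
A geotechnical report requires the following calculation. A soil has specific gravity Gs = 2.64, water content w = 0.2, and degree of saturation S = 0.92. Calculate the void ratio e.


Using the relation e = Gs * w / S
e = 2.64 * 0.2 / 0.92
e = 0.5739


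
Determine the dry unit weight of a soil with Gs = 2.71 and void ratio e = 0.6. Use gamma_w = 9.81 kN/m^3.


Result: 16.616 kN/m^3

Derivation:
Using gamma_d = Gs * gamma_w / (1 + e)
gamma_d = 2.71 * 9.81 / (1 + 0.6)
gamma_d = 2.71 * 9.81 / 1.6
gamma_d = 16.616 kN/m^3


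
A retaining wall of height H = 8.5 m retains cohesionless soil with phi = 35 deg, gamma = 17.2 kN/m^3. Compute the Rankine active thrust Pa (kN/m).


Compute active earth pressure coefficient:
Ka = tan^2(45 - phi/2) = tan^2(27.5) = 0.27099
Compute active force:
Pa = 0.5 * Ka * gamma * H^2
Pa = 0.5 * 0.27099 * 17.2 * 8.5^2
Pa = 168.38 kN/m


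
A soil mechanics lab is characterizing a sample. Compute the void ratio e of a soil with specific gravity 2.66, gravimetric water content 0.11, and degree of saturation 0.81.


Using the relation e = Gs * w / S
e = 2.66 * 0.11 / 0.81
e = 0.3612


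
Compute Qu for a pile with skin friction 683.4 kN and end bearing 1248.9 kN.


Using Qu = Qf + Qb
Qu = 683.4 + 1248.9
Qu = 1932.3 kN


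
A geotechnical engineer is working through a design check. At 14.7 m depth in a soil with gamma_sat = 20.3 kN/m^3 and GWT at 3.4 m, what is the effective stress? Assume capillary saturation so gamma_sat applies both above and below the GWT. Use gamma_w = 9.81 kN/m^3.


Total stress = gamma_sat * depth
sigma = 20.3 * 14.7 = 298.41 kPa
Pore water pressure u = gamma_w * (depth - d_wt)
u = 9.81 * (14.7 - 3.4) = 110.853 kPa
Effective stress = sigma - u
sigma' = 298.41 - 110.853 = 187.56 kPa


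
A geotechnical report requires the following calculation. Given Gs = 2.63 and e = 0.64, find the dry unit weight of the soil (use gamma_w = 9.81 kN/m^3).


Using gamma_d = Gs * gamma_w / (1 + e)
gamma_d = 2.63 * 9.81 / (1 + 0.64)
gamma_d = 2.63 * 9.81 / 1.64
gamma_d = 15.732 kN/m^3


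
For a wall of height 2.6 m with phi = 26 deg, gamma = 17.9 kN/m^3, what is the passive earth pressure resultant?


Compute passive earth pressure coefficient:
Kp = tan^2(45 + phi/2) = tan^2(58.0) = 2.561071
Compute passive force:
Pp = 0.5 * Kp * gamma * H^2
Pp = 0.5 * 2.561071 * 17.9 * 2.6^2
Pp = 154.95 kN/m


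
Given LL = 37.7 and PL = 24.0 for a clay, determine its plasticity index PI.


Using PI = LL - PL
PI = 37.7 - 24.0
PI = 13.7


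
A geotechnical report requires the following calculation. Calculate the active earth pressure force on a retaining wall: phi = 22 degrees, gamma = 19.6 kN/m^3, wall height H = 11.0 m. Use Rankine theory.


Compute active earth pressure coefficient:
Ka = tan^2(45 - phi/2) = tan^2(34.0) = 0.454962
Compute active force:
Pa = 0.5 * Ka * gamma * H^2
Pa = 0.5 * 0.454962 * 19.6 * 11.0^2
Pa = 539.49 kN/m


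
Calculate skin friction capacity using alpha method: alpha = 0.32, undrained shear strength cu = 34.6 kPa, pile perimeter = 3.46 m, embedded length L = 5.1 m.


Using Qs = alpha * cu * perimeter * L
Qs = 0.32 * 34.6 * 3.46 * 5.1
Qs = 195.38 kN


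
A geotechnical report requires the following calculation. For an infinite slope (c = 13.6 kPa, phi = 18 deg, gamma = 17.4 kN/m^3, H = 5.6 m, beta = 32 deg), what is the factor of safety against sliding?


Result: 0.831

Derivation:
Using Fs = c / (gamma*H*sin(beta)*cos(beta)) + tan(phi)/tan(beta)
Cohesion contribution = 13.6 / (17.4*5.6*sin(32)*cos(32))
Cohesion contribution = 0.310579
Friction contribution = tan(18)/tan(32) = 0.51998
Fs = 0.310579 + 0.51998
Fs = 0.831


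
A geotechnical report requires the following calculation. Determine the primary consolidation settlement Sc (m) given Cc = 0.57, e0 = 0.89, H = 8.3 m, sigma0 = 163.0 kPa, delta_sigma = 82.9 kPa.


Result: 0.447 m

Derivation:
Using Sc = Cc * H / (1 + e0) * log10((sigma0 + delta_sigma) / sigma0)
Stress ratio = (163.0 + 82.9) / 163.0 = 1.50859
log10(1.50859) = 0.178571
Cc * H / (1 + e0) = 0.57 * 8.3 / (1 + 0.89) = 2.50317
Sc = 2.50317 * 0.178571
Sc = 0.447 m


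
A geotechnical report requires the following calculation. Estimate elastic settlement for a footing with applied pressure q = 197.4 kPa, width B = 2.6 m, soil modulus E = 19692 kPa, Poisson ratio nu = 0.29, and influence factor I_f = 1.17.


Using Se = q * B * (1 - nu^2) * I_f / E
1 - nu^2 = 1 - 0.29^2 = 0.9159
Se = 197.4 * 2.6 * 0.9159 * 1.17 / 19692
Se = 0.027930 m
Convert to mm: Se = 0.027930 * 1000 = 27.93 mm


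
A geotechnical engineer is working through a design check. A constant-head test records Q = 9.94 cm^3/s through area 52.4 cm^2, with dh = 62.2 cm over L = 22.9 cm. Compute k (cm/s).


Compute hydraulic gradient:
i = dh / L = 62.2 / 22.9 = 2.71616
Then apply Darcy's law:
k = Q / (A * i)
k = 9.94 / (52.4 * 2.71616)
k = 9.94 / 142.327
k = 0.069839 cm/s


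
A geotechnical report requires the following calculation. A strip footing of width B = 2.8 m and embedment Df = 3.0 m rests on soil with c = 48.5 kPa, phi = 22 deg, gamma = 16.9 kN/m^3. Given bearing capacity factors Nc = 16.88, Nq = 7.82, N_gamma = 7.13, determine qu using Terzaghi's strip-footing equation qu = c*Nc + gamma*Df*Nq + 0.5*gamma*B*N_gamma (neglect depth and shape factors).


Result: 1383.85 kPa

Derivation:
Compute qu = c*Nc + gamma*Df*Nq + 0.5*gamma*B*N_gamma
Term 1: 48.5 * 16.88 = 818.68
Term 2: 16.9 * 3.0 * 7.82 = 396.474
Term 3: 0.5 * 16.9 * 2.8 * 7.13 = 168.6958
qu = 818.68 + 396.474 + 168.6958
qu = 1383.85 kPa


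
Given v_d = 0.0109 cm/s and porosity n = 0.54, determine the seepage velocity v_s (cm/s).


Using v_s = v_d / n
v_s = 0.0109 / 0.54
v_s = 0.02019 cm/s


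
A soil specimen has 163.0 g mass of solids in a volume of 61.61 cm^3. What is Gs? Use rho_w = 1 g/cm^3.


Using Gs = m_s / (V_s * rho_w)
Since rho_w = 1 g/cm^3:
Gs = 163.0 / 61.61
Gs = 2.646


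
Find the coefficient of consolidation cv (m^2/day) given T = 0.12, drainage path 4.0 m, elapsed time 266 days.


Using cv = T * H_dr^2 / t
H_dr^2 = 4.0^2 = 16.0
cv = 0.12 * 16.0 / 266
cv = 0.00722 m^2/day


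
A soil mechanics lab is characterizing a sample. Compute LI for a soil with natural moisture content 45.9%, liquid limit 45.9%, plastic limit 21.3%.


First compute the plasticity index:
PI = LL - PL = 45.9 - 21.3 = 24.6
Then compute the liquidity index:
LI = (w - PL) / PI
LI = (45.9 - 21.3) / 24.6
LI = 1.0


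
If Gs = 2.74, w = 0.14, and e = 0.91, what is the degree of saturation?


Using S = Gs * w / e
S = 2.74 * 0.14 / 0.91
S = 0.4215


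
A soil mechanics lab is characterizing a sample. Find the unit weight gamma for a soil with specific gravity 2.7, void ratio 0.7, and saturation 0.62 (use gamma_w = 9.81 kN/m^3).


Using gamma = gamma_w * (Gs + S*e) / (1 + e)
Numerator: Gs + S*e = 2.7 + 0.62*0.7 = 3.134
Denominator: 1 + e = 1 + 0.7 = 1.7
gamma = 9.81 * 3.134 / 1.7
gamma = 18.085 kN/m^3


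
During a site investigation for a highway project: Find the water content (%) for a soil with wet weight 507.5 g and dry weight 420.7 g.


Using w = (m_wet - m_dry) / m_dry * 100
m_wet - m_dry = 507.5 - 420.7 = 86.8 g
w = 86.8 / 420.7 * 100
w = 20.63 %


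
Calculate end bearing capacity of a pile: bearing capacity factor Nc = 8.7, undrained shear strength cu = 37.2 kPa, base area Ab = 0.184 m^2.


Using Qb = Nc * cu * Ab
Qb = 8.7 * 37.2 * 0.184
Qb = 59.55 kN


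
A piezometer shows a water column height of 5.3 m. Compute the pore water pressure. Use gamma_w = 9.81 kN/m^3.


Result: 51.99 kPa

Derivation:
Using u = gamma_w * h_w
u = 9.81 * 5.3
u = 51.99 kPa


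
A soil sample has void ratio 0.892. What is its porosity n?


Using the relation n = e / (1 + e)
n = 0.892 / (1 + 0.892)
n = 0.892 / 1.892
n = 0.4715


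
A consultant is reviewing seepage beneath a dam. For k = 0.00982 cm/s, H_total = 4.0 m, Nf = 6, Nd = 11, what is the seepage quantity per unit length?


Result: 0.0002143 m^3/s per m

Derivation:
Convert k to m/s for unit consistency with H:
k = 0.00982 cm/s = 0.00982 / 100 m/s = 9.82e-05 m/s
Using q = k * H * Nf / Nd
Nf / Nd = 6 / 11 = 0.5455
q = 9.82e-05 * 4.0 * 0.5455
q = 0.0002143 m^3/s per m


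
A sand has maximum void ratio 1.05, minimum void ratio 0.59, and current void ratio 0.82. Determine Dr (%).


Using Dr = (e_max - e) / (e_max - e_min) * 100
e_max - e = 1.05 - 0.82 = 0.23
e_max - e_min = 1.05 - 0.59 = 0.46
Dr = 0.23 / 0.46 * 100
Dr = 50.0 %


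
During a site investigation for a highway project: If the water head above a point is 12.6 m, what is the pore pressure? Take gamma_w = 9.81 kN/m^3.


Result: 123.61 kPa

Derivation:
Using u = gamma_w * h_w
u = 9.81 * 12.6
u = 123.61 kPa


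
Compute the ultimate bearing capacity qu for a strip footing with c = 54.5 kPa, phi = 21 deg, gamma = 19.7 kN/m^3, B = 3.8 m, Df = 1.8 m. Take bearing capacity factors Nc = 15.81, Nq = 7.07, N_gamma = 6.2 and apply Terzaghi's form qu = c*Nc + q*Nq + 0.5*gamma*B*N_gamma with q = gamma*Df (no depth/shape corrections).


Compute qu = c*Nc + gamma*Df*Nq + 0.5*gamma*B*N_gamma
Term 1: 54.5 * 15.81 = 861.645
Term 2: 19.7 * 1.8 * 7.07 = 250.7022
Term 3: 0.5 * 19.7 * 3.8 * 6.2 = 232.066
qu = 861.645 + 250.7022 + 232.066
qu = 1344.41 kPa


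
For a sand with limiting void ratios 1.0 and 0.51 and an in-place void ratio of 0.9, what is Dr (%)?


Using Dr = (e_max - e) / (e_max - e_min) * 100
e_max - e = 1.0 - 0.9 = 0.1
e_max - e_min = 1.0 - 0.51 = 0.49
Dr = 0.1 / 0.49 * 100
Dr = 20.41 %


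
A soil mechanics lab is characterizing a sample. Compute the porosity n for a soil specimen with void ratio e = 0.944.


Using the relation n = e / (1 + e)
n = 0.944 / (1 + 0.944)
n = 0.944 / 1.944
n = 0.4856


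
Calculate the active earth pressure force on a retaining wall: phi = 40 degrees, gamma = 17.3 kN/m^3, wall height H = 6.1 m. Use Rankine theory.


Compute active earth pressure coefficient:
Ka = tan^2(45 - phi/2) = tan^2(25.0) = 0.217443
Compute active force:
Pa = 0.5 * Ka * gamma * H^2
Pa = 0.5 * 0.217443 * 17.3 * 6.1^2
Pa = 69.99 kN/m


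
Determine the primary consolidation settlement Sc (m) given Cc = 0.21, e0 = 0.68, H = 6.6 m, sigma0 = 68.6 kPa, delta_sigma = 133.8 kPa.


Using Sc = Cc * H / (1 + e0) * log10((sigma0 + delta_sigma) / sigma0)
Stress ratio = (68.6 + 133.8) / 68.6 = 2.95044
log10(2.95044) = 0.469886
Cc * H / (1 + e0) = 0.21 * 6.6 / (1 + 0.68) = 0.825
Sc = 0.825 * 0.469886
Sc = 0.3877 m


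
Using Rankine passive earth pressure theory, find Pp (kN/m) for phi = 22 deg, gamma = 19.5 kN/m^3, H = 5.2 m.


Compute passive earth pressure coefficient:
Kp = tan^2(45 + phi/2) = tan^2(56.0) = 2.197987
Compute passive force:
Pp = 0.5 * Kp * gamma * H^2
Pp = 0.5 * 2.197987 * 19.5 * 5.2^2
Pp = 579.48 kN/m


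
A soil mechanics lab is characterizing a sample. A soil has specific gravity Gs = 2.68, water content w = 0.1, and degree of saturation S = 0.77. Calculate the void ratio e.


Result: 0.3481

Derivation:
Using the relation e = Gs * w / S
e = 2.68 * 0.1 / 0.77
e = 0.3481


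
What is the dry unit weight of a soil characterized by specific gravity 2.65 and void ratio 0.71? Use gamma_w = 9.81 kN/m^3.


Using gamma_d = Gs * gamma_w / (1 + e)
gamma_d = 2.65 * 9.81 / (1 + 0.71)
gamma_d = 2.65 * 9.81 / 1.71
gamma_d = 15.203 kN/m^3


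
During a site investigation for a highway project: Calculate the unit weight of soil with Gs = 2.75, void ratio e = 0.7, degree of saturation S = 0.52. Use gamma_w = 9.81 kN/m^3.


Using gamma = gamma_w * (Gs + S*e) / (1 + e)
Numerator: Gs + S*e = 2.75 + 0.52*0.7 = 3.114
Denominator: 1 + e = 1 + 0.7 = 1.7
gamma = 9.81 * 3.114 / 1.7
gamma = 17.97 kN/m^3


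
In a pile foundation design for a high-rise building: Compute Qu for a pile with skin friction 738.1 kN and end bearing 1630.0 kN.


Result: 2368.1 kN

Derivation:
Using Qu = Qf + Qb
Qu = 738.1 + 1630.0
Qu = 2368.1 kN


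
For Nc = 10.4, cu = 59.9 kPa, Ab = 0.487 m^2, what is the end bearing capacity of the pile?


Using Qb = Nc * cu * Ab
Qb = 10.4 * 59.9 * 0.487
Qb = 303.38 kN


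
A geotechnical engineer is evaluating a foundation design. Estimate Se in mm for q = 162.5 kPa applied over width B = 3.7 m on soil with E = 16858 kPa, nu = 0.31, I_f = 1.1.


Result: 35.462 mm

Derivation:
Using Se = q * B * (1 - nu^2) * I_f / E
1 - nu^2 = 1 - 0.31^2 = 0.9039
Se = 162.5 * 3.7 * 0.9039 * 1.1 / 16858
Se = 0.035462 m
Convert to mm: Se = 0.035462 * 1000 = 35.462 mm


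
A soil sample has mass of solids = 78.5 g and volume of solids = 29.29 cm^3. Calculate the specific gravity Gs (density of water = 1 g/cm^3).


Result: 2.68

Derivation:
Using Gs = m_s / (V_s * rho_w)
Since rho_w = 1 g/cm^3:
Gs = 78.5 / 29.29
Gs = 2.68


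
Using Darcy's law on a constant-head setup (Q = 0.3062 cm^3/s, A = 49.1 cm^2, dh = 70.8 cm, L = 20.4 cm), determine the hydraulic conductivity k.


Result: 0.001797 cm/s

Derivation:
Compute hydraulic gradient:
i = dh / L = 70.8 / 20.4 = 3.47059
Then apply Darcy's law:
k = Q / (A * i)
k = 0.3062 / (49.1 * 3.47059)
k = 0.3062 / 170.406
k = 0.001797 cm/s


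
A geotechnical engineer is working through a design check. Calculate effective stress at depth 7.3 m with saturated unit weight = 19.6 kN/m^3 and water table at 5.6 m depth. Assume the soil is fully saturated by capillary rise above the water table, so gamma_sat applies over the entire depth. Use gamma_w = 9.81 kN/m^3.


Total stress = gamma_sat * depth
sigma = 19.6 * 7.3 = 143.08 kPa
Pore water pressure u = gamma_w * (depth - d_wt)
u = 9.81 * (7.3 - 5.6) = 16.677 kPa
Effective stress = sigma - u
sigma' = 143.08 - 16.677 = 126.4 kPa


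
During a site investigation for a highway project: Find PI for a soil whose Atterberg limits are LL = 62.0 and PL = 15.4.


Using PI = LL - PL
PI = 62.0 - 15.4
PI = 46.6


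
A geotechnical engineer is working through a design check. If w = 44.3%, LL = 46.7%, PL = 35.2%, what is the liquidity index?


Result: 0.791

Derivation:
First compute the plasticity index:
PI = LL - PL = 46.7 - 35.2 = 11.5
Then compute the liquidity index:
LI = (w - PL) / PI
LI = (44.3 - 35.2) / 11.5
LI = 0.791


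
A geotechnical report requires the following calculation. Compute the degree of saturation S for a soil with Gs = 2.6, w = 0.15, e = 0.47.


Using S = Gs * w / e
S = 2.6 * 0.15 / 0.47
S = 0.8298


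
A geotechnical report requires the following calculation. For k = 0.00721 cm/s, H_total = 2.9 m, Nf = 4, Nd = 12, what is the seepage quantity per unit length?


Convert k to m/s for unit consistency with H:
k = 0.00721 cm/s = 0.00721 / 100 m/s = 7.21e-05 m/s
Using q = k * H * Nf / Nd
Nf / Nd = 4 / 12 = 0.3333
q = 7.21e-05 * 2.9 * 0.3333
q = 6.97e-05 m^3/s per m


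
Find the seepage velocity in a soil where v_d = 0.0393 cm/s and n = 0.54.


Using v_s = v_d / n
v_s = 0.0393 / 0.54
v_s = 0.07278 cm/s


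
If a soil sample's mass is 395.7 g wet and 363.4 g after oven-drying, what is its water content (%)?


Using w = (m_wet - m_dry) / m_dry * 100
m_wet - m_dry = 395.7 - 363.4 = 32.3 g
w = 32.3 / 363.4 * 100
w = 8.89 %


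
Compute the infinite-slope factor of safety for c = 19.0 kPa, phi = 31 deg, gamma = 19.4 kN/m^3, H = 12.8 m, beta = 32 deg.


Using Fs = c / (gamma*H*sin(beta)*cos(beta)) + tan(phi)/tan(beta)
Cohesion contribution = 19.0 / (19.4*12.8*sin(32)*cos(32))
Cohesion contribution = 0.17026
Friction contribution = tan(31)/tan(32) = 0.961578
Fs = 0.17026 + 0.961578
Fs = 1.132


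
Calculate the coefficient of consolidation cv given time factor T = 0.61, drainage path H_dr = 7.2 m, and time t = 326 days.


Using cv = T * H_dr^2 / t
H_dr^2 = 7.2^2 = 51.84
cv = 0.61 * 51.84 / 326
cv = 0.097 m^2/day


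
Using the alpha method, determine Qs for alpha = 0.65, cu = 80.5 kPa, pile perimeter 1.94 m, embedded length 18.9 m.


Using Qs = alpha * cu * perimeter * L
Qs = 0.65 * 80.5 * 1.94 * 18.9
Qs = 1918.55 kN


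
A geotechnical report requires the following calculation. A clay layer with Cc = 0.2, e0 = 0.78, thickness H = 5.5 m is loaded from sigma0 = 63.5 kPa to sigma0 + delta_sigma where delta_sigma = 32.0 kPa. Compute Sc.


Using Sc = Cc * H / (1 + e0) * log10((sigma0 + delta_sigma) / sigma0)
Stress ratio = (63.5 + 32.0) / 63.5 = 1.50394
log10(1.50394) = 0.17723
Cc * H / (1 + e0) = 0.2 * 5.5 / (1 + 0.78) = 0.617978
Sc = 0.617978 * 0.17723
Sc = 0.1095 m


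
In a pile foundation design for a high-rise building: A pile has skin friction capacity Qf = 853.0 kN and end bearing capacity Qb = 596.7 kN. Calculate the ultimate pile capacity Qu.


Result: 1449.7 kN

Derivation:
Using Qu = Qf + Qb
Qu = 853.0 + 596.7
Qu = 1449.7 kN


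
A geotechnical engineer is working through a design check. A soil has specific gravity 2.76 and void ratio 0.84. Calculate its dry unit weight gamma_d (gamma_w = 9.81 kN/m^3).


Using gamma_d = Gs * gamma_w / (1 + e)
gamma_d = 2.76 * 9.81 / (1 + 0.84)
gamma_d = 2.76 * 9.81 / 1.84
gamma_d = 14.715 kN/m^3


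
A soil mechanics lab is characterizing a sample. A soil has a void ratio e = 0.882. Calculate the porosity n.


Using the relation n = e / (1 + e)
n = 0.882 / (1 + 0.882)
n = 0.882 / 1.882
n = 0.4687


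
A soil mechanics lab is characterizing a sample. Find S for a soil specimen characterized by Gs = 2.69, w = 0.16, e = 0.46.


Using S = Gs * w / e
S = 2.69 * 0.16 / 0.46
S = 0.9357


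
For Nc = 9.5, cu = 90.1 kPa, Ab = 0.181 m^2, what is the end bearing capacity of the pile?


Result: 154.93 kN

Derivation:
Using Qb = Nc * cu * Ab
Qb = 9.5 * 90.1 * 0.181
Qb = 154.93 kN


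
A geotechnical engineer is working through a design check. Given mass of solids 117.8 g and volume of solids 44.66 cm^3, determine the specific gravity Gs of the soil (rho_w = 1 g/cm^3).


Using Gs = m_s / (V_s * rho_w)
Since rho_w = 1 g/cm^3:
Gs = 117.8 / 44.66
Gs = 2.638


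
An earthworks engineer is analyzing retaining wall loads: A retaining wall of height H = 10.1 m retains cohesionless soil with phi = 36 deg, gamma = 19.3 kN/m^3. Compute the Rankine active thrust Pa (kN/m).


Compute active earth pressure coefficient:
Ka = tan^2(45 - phi/2) = tan^2(27.0) = 0.259616
Compute active force:
Pa = 0.5 * Ka * gamma * H^2
Pa = 0.5 * 0.259616 * 19.3 * 10.1^2
Pa = 255.57 kN/m


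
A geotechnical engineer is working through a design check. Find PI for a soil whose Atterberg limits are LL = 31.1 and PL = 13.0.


Using PI = LL - PL
PI = 31.1 - 13.0
PI = 18.1


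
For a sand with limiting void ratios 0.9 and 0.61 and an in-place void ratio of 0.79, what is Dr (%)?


Using Dr = (e_max - e) / (e_max - e_min) * 100
e_max - e = 0.9 - 0.79 = 0.11
e_max - e_min = 0.9 - 0.61 = 0.29
Dr = 0.11 / 0.29 * 100
Dr = 37.93 %


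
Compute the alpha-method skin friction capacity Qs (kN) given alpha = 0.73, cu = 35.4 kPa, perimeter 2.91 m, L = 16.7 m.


Result: 1255.84 kN

Derivation:
Using Qs = alpha * cu * perimeter * L
Qs = 0.73 * 35.4 * 2.91 * 16.7
Qs = 1255.84 kN


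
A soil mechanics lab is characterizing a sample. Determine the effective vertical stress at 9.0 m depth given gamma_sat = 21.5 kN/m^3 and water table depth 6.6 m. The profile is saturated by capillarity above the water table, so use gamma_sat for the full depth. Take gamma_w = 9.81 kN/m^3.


Total stress = gamma_sat * depth
sigma = 21.5 * 9.0 = 193.5 kPa
Pore water pressure u = gamma_w * (depth - d_wt)
u = 9.81 * (9.0 - 6.6) = 23.544 kPa
Effective stress = sigma - u
sigma' = 193.5 - 23.544 = 169.96 kPa


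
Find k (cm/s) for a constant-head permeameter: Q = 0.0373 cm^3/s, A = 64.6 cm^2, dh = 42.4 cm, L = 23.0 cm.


Compute hydraulic gradient:
i = dh / L = 42.4 / 23.0 = 1.84348
Then apply Darcy's law:
k = Q / (A * i)
k = 0.0373 / (64.6 * 1.84348)
k = 0.0373 / 119.089
k = 0.000313 cm/s


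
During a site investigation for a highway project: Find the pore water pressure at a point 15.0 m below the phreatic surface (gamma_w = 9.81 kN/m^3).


Result: 147.15 kPa

Derivation:
Using u = gamma_w * h_w
u = 9.81 * 15.0
u = 147.15 kPa


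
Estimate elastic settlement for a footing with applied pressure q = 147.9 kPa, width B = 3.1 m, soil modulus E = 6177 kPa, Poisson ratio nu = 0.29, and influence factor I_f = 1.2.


Result: 81.58 mm

Derivation:
Using Se = q * B * (1 - nu^2) * I_f / E
1 - nu^2 = 1 - 0.29^2 = 0.9159
Se = 147.9 * 3.1 * 0.9159 * 1.2 / 6177
Se = 0.081580 m
Convert to mm: Se = 0.081580 * 1000 = 81.58 mm


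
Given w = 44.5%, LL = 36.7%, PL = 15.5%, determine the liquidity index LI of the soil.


Result: 1.368

Derivation:
First compute the plasticity index:
PI = LL - PL = 36.7 - 15.5 = 21.2
Then compute the liquidity index:
LI = (w - PL) / PI
LI = (44.5 - 15.5) / 21.2
LI = 1.368


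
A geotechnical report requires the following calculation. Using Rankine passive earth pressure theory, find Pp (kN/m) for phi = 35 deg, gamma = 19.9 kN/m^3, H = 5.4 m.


Result: 1070.67 kN/m

Derivation:
Compute passive earth pressure coefficient:
Kp = tan^2(45 + phi/2) = tan^2(62.5) = 3.690172
Compute passive force:
Pp = 0.5 * Kp * gamma * H^2
Pp = 0.5 * 3.690172 * 19.9 * 5.4^2
Pp = 1070.67 kN/m


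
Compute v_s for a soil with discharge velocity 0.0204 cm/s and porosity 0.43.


Using v_s = v_d / n
v_s = 0.0204 / 0.43
v_s = 0.04744 cm/s


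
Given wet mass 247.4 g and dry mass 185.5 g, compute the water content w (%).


Using w = (m_wet - m_dry) / m_dry * 100
m_wet - m_dry = 247.4 - 185.5 = 61.9 g
w = 61.9 / 185.5 * 100
w = 33.37 %


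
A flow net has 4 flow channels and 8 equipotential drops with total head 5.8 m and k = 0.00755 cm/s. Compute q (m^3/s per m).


Convert k to m/s for unit consistency with H:
k = 0.00755 cm/s = 0.00755 / 100 m/s = 7.55e-05 m/s
Using q = k * H * Nf / Nd
Nf / Nd = 4 / 8 = 0.5
q = 7.55e-05 * 5.8 * 0.5
q = 0.000219 m^3/s per m


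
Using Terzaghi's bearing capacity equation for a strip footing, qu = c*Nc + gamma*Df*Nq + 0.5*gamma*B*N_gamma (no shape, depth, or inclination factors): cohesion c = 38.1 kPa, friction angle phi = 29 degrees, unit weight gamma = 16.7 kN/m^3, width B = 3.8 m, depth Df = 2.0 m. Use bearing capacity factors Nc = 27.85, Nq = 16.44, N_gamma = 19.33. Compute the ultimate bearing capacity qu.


Result: 2223.52 kPa

Derivation:
Compute qu = c*Nc + gamma*Df*Nq + 0.5*gamma*B*N_gamma
Term 1: 38.1 * 27.85 = 1061.085
Term 2: 16.7 * 2.0 * 16.44 = 549.096
Term 3: 0.5 * 16.7 * 3.8 * 19.33 = 613.3409
qu = 1061.085 + 549.096 + 613.3409
qu = 2223.52 kPa


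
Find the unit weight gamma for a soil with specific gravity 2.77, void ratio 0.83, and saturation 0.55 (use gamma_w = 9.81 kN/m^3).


Result: 17.296 kN/m^3

Derivation:
Using gamma = gamma_w * (Gs + S*e) / (1 + e)
Numerator: Gs + S*e = 2.77 + 0.55*0.83 = 3.2265
Denominator: 1 + e = 1 + 0.83 = 1.83
gamma = 9.81 * 3.2265 / 1.83
gamma = 17.296 kN/m^3


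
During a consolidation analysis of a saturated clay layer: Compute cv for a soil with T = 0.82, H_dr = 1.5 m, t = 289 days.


Result: 0.00638 m^2/day

Derivation:
Using cv = T * H_dr^2 / t
H_dr^2 = 1.5^2 = 2.25
cv = 0.82 * 2.25 / 289
cv = 0.00638 m^2/day


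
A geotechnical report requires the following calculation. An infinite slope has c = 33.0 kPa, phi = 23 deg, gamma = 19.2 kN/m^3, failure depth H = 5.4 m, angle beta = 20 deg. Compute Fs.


Result: 2.157

Derivation:
Using Fs = c / (gamma*H*sin(beta)*cos(beta)) + tan(phi)/tan(beta)
Cohesion contribution = 33.0 / (19.2*5.4*sin(20)*cos(20))
Cohesion contribution = 0.990333
Friction contribution = tan(23)/tan(20) = 1.16623
Fs = 0.990333 + 1.16623
Fs = 2.157


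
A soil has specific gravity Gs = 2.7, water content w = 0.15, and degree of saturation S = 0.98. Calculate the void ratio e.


Result: 0.4133

Derivation:
Using the relation e = Gs * w / S
e = 2.7 * 0.15 / 0.98
e = 0.4133


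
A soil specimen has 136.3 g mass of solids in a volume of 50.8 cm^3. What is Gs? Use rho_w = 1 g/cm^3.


Result: 2.683

Derivation:
Using Gs = m_s / (V_s * rho_w)
Since rho_w = 1 g/cm^3:
Gs = 136.3 / 50.8
Gs = 2.683
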